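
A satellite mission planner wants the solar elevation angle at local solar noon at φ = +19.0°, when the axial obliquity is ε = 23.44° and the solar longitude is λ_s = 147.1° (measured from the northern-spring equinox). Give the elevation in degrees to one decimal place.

83.5°

Solar declination: sin δ = sin ε · sin λ_s = sin 23.44° × sin 147.1° = 0.21607, so δ = +12.478°.
At local noon the hour angle is zero, so the zenith angle equals |φ − δ| = |+19.0° − (+12.478°)| = 6.522°.
Elevation = 90° − 6.522° = 83.5°.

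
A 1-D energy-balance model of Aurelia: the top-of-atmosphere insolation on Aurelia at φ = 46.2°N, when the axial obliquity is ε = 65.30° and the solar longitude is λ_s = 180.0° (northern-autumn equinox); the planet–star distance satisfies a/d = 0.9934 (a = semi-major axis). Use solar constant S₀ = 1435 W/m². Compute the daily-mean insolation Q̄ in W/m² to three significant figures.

Solar declination: sin δ = sin ε · sin λ_s = sin 65.30° × sin 180.0° = 0.00000, so δ = +0.000°.
cos H₀ = −tan(+46.2°) tan(+0.000°) = -0.0000, H₀ = 1.5708 rad.
Bracket: H₀ sin φ sin δ + cos φ cos δ sin H₀ = 1.5708×0.72176×0.00000 + 0.69214×1.00000×1.00000 = 0.000000 + 0.692140 = 0.692140.
Inverse-square distance factor (a/d)² = 0.9934² = 0.986844.
Q̄ = (S₀/π) × 0.986844 × [bracket] = (1435/π) × 0.986844 × 0.692140 = 312.0 W/m².

Q̄ ≈ 312 W/m²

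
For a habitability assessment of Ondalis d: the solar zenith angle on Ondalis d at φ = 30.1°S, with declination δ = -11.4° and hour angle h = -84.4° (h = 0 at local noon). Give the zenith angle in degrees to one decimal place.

cos θ_z = sin φ sin δ + cos φ cos δ cos h = 0.099127 + 0.082758 = 0.181885.
θ_z = arccos(0.181885) = 79.5°.

θ_z = 79.5°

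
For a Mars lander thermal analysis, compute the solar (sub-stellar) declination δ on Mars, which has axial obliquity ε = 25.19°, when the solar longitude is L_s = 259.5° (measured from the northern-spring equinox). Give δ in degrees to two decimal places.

sin δ = sin ε · sin L_s = sin 25.19° × sin 259.5° = -0.418494.
δ = arcsin(-0.418494) = -24.74°.

δ = -24.74°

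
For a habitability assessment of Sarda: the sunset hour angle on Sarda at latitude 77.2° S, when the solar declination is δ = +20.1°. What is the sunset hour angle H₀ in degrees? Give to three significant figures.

cos H₀ = −tan φ · tan δ = 1.6107 ≥ 1, so the host star never rises (polar night) and H₀ = 0.

H₀ = 0.00°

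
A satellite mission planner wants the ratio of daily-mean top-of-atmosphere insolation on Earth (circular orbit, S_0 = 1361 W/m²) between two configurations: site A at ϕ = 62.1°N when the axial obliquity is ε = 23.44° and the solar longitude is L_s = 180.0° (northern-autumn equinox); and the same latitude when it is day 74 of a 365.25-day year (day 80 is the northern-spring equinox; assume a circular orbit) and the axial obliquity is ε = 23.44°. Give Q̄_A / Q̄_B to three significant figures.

Q̄_A / Q̄_B ≈ 1.14

— Configuration A (ϕ=+62.1°):
Solar declination: sin δ = sin ε · sin L_s = sin 23.44° × sin 180.0° = 0.00000, so δ = +0.000°.
cos h₀ = −tan(+62.1°) tan(+0.000°) = -0.0000, h₀ = 1.5708 rad.
Bracket: h₀ sin ϕ sin δ + cos ϕ cos δ sin h₀ = 1.5708×0.88377×0.00000 + 0.46793×1.00000×1.00000 = 0.000000 + 0.467930 = 0.467930.
Q̄ = (S_0/π) × [bracket] = (1361/π) × 0.467930 = 202.72 W/m².
— Configuration B (ϕ=+62.1°):
Solar longitude: L_s = 360° × (74 − 80)/365.25 = -5.914°, i.e. -5.914° + 360° = 354.086°.
sin δ = sin 23.44° × sin 354.086° = -0.04098, so δ = -2.349°.
cos h₀ = −tan(+62.1°) tan(-2.349°) = 0.0775, h₀ = 1.4932 rad.
Bracket: h₀ sin ϕ sin δ + cos ϕ cos δ sin h₀ = 1.4932×0.88377×-0.04098 + 0.46793×0.99916×0.99699 = -0.054079 + 0.466130 = 0.412051.
Q̄ = (S_0/π) × [bracket] = (1361/π) × 0.412051 = 178.51 W/m².
Ratio Q̄_A / Q̄_B = 202.72 / 178.51 = 1.136.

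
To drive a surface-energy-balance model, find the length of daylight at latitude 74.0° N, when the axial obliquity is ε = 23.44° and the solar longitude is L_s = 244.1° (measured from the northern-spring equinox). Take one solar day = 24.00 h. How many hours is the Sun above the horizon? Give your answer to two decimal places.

Solar declination: sin δ = sin ε · sin L_s = sin 23.44° × sin 244.1° = -0.35783, so δ = -20.967°.
cos h₀ = −tan ϕ · tan δ = 1.3364 ≥ 1, so the Sun never rises (polar night) and h₀ = 0.
Daylight = 2h₀/(2π) × 24.00 h = (0.0000/π) × 24.00 = 0.00 h.

0.00 h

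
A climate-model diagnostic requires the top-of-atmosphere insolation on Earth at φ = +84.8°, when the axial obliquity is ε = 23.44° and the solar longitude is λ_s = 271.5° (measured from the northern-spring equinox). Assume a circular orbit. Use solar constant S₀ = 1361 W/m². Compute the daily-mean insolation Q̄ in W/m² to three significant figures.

Solar declination: sin δ = sin ε · sin λ_s = sin 23.44° × sin 271.5° = -0.39765, so δ = -23.431°.
cos H₀ = −tan(+84.8°) tan(-23.431°) = 4.7622 ≥ 1 ⇒ polar night, H₀ = 0 and Q̄ = 0.

Q̄ ≈ 0.00 W/m²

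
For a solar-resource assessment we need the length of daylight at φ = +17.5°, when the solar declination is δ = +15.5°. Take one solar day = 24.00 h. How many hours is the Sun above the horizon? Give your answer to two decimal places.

cos H₀ = −tan φ · tan δ = −tan(+17.5°) × tan(+15.500°) = -0.0874, so H₀ = 1.6583 rad = 95.02°.
Daylight = 2H₀/(2π) × 24.00 h = (1.6583/π) × 24.00 = 12.67 h.

12.67 h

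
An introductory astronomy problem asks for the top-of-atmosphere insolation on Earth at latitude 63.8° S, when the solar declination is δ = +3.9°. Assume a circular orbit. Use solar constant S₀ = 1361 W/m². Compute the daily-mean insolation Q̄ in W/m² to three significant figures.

cos H₀ = −tan(-63.8°) tan(+3.900°) = 0.1385, H₀ = 1.4318 rad.
Bracket: H₀ sin φ sin δ + cos φ cos δ sin H₀ = 1.4318×-0.89726×0.06802 + 0.44151×0.99768×0.99036 = -0.087385 + 0.436239 = 0.348854.
Q̄ = (S₀/π) × [bracket] = (1361/π) × 0.348854 = 151.1 W/m².

Q̄ ≈ 151 W/m²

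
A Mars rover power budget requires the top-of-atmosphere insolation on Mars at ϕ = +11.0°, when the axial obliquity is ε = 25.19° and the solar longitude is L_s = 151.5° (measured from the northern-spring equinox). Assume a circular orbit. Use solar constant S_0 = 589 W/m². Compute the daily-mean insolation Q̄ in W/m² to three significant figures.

Q̄ ≈ 192 W/m²

Solar declination: sin δ = sin ε · sin L_s = sin 25.19° × sin 151.5° = 0.20309, so δ = +11.718°.
cos h₀ = −tan(+11.0°) tan(+11.718°) = -0.0403, h₀ = 1.6111 rad.
Bracket: h₀ sin ϕ sin δ + cos ϕ cos δ sin h₀ = 1.6111×0.19081×0.20309 + 0.98163×0.97916×0.99919 = 0.062433 + 0.960394 = 1.022827.
Q̄ = (S_0/π) × [bracket] = (589/π) × 1.022827 = 191.8 W/m².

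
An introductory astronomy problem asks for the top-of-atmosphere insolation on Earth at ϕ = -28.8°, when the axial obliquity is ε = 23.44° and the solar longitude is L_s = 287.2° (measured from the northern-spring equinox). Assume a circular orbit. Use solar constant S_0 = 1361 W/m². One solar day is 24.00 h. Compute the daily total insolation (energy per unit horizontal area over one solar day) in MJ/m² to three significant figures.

Solar declination: sin δ = sin ε · sin L_s = sin 23.44° × sin 287.2° = -0.38000, so δ = -22.334°.
cos h₀ = −tan(-28.8°) tan(-22.334°) = -0.2258, h₀ = 1.7986 rad.
Bracket: h₀ sin ϕ sin δ + cos ϕ cos δ sin h₀ = 1.7986×-0.48175×-0.38000 + 0.87631×0.92499×0.97416 = 0.329261 + 0.789633 = 1.118894.
Q̄ = (S_0/π) × [bracket] = (1361/π) × 1.118894 = 484.73 W/m².
Daily total = Q̄ × 24.00 h × 3600 s/h = 484.73 × 24.00 × 3600 / 10⁶ = 41.88 MJ/m².

41.9 MJ/m²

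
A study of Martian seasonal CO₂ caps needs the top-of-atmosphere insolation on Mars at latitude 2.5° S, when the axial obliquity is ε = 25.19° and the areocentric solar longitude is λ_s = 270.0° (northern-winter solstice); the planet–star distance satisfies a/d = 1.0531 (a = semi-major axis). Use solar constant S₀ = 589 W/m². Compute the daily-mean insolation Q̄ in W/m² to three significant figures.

Q̄ ≈ 194 W/m²

sin δ = sin 25.19° × sin 270.0° = -0.42562, so δ = -25.190°.
cos H₀ = −tan(-2.5°) tan(-25.190°) = -0.0205, H₀ = 1.5913 rad.
Bracket: H₀ sin φ sin δ + cos φ cos δ sin H₀ = 1.5913×-0.04362×-0.42562 + 0.99905×0.90490×0.99979 = 0.029543 + 0.903850 = 0.933393.
Inverse-square distance factor (a/d)² = 1.0531² = 1.109020.
Q̄ = (S₀/π) × 1.109020 × [bracket] = (589/π) × 1.109020 × 0.933393 = 194.1 W/m².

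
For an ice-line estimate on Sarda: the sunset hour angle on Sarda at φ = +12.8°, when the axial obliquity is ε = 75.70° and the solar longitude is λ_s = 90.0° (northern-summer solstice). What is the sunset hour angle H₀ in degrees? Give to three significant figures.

Solar declination: sin δ = sin ε · sin λ_s = sin 75.70° × sin 90.0° = 0.96902, so δ = +75.700°.
cos H₀ = −tan φ · tan δ = −tan(+12.8°) × tan(+75.700°) = -0.8913, so H₀ = 2.6710 rad = 153.04°.

H₀ = 153°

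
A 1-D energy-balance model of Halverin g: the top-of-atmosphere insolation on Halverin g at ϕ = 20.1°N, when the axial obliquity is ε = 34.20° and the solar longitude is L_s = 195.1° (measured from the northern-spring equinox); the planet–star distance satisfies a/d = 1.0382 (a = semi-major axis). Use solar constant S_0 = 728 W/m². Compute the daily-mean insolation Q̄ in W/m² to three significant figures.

Q̄ ≈ 213 W/m²

Solar declination: sin δ = sin ε · sin L_s = sin 34.20° × sin 195.1° = -0.14643, so δ = -8.420°.
cos h₀ = −tan(+20.1°) tan(-8.420°) = 0.0542, h₀ = 1.5166 rad.
Bracket: h₀ sin ϕ sin δ + cos ϕ cos δ sin h₀ = 1.5166×0.34366×-0.14643 + 0.93909×0.98922×0.99853 = -0.076319 + 0.927601 = 0.851282.
Inverse-square distance factor (a/d)² = 1.0382² = 1.077859.
Q̄ = (S_0/π) × 1.077859 × [bracket] = (728/π) × 1.077859 × 0.851282 = 212.6 W/m².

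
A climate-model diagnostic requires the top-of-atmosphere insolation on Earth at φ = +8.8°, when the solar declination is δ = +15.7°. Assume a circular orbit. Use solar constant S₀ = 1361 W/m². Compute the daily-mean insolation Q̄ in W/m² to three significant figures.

Q̄ ≈ 441 W/m²

cos H₀ = −tan(+8.8°) tan(+15.700°) = -0.0435, H₀ = 1.6143 rad.
Bracket: H₀ sin φ sin δ + cos φ cos δ sin H₀ = 1.6143×0.15299×0.27060 + 0.98823×0.96269×0.99905 = 0.066831 + 0.950455 = 1.017286.
Q̄ = (S₀/π) × [bracket] = (1361/π) × 1.017286 = 440.7 W/m².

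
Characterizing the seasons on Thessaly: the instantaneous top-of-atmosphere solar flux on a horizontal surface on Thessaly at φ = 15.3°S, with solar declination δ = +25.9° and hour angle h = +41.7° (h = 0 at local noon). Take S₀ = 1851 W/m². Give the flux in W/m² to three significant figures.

cos θ_z = sin φ sin δ + cos φ cos δ cos h = -0.115260 + 0.647839 = 0.532579.
Flux = S₀ · cos θ_z = 1851 × 0.532579 = 985.8 W/m².

986 W/m²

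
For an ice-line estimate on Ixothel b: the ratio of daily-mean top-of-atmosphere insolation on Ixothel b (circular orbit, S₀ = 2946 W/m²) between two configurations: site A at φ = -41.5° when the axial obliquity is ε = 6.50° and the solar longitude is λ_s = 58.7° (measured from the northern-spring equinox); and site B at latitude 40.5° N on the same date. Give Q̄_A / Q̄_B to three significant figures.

Q̄_A / Q̄_B ≈ 0.755

— Configuration A (φ=-41.5°):
Solar declination: sin δ = sin ε · sin λ_s = sin 6.50° × sin 58.7° = 0.09673, so δ = +5.551°.
cos H₀ = −tan(-41.5°) tan(+5.551°) = 0.0860, H₀ = 1.4847 rad.
Bracket: H₀ sin φ sin δ + cos φ cos δ sin H₀ = 1.4847×-0.66262×0.09673 + 0.74896×0.99531×0.99630 = -0.095162 + 0.742689 = 0.647527.
Q̄ = (S₀/π) × [bracket] = (2946/π) × 0.647527 = 607.21 W/m².
— Configuration B (φ=+40.5°):
cos H₀ = −tan(+40.5°) tan(+5.551°) = -0.0830, H₀ = 1.6539 rad.
Bracket: H₀ sin φ sin δ + cos φ cos δ sin H₀ = 1.6539×0.64945×0.09673 + 0.76041×0.99531×0.99655 = 0.103900 + 0.754233 = 0.858133.
Q̄ = (S₀/π) × [bracket] = (2946/π) × 0.858133 = 804.71 W/m².
Ratio Q̄_A / Q̄_B = 607.21 / 804.71 = 0.7546.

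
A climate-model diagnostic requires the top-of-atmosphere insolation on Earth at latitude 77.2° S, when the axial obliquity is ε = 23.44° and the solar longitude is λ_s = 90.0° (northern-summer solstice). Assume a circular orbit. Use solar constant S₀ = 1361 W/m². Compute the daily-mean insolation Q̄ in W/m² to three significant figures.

Solar declination: sin δ = sin ε · sin λ_s = sin 23.44° × sin 90.0° = 0.39779, so δ = +23.440°.
cos H₀ = −tan(-77.2°) tan(+23.440°) = 1.9084 ≥ 1 ⇒ polar night, H₀ = 0 and Q̄ = 0.

Q̄ ≈ 0.00 W/m²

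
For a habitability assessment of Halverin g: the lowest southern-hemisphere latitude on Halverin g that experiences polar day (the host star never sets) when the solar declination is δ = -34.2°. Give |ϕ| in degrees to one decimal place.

Polar day requires cos h₀ = −tan ϕ tan δ ≤ −1, i.e. tan ϕ tan δ ≥ 1.
The boundary is |tan ϕ| · |tan δ| = 1, so |ϕ| = 90° − |δ| = 90° − 34.2° = 55.8° in the southern hemisphere.

|ϕ| = 55.8°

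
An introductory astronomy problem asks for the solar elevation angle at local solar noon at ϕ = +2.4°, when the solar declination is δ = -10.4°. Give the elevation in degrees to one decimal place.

At local noon the hour angle is zero, so the zenith angle equals |ϕ − δ| = |+2.4° − (-10.400°)| = 12.800°.
Elevation = 90° − 12.800° = 77.2°.

77.2°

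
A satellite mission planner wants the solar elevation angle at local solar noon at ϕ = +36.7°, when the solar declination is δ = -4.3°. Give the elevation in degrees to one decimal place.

At local noon the hour angle is zero, so the zenith angle equals |ϕ − δ| = |+36.7° − (-4.300°)| = 41.000°.
Elevation = 90° − 41.000° = 49.0°.

49.0°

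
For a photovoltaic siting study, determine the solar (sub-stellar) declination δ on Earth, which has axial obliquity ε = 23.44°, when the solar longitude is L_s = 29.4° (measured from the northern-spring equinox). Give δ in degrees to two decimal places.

δ = +11.26°

sin δ = sin ε · sin L_s = sin 23.44° × sin 29.4° = 0.195276.
δ = arcsin(0.195276) = +11.26°.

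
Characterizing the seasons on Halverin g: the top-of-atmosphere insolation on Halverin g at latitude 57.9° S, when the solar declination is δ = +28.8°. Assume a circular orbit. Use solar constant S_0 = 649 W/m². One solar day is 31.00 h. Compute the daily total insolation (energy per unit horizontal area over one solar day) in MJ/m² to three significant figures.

cos h₀ = −tan(-57.9°) tan(+28.800°) = 0.8764, h₀ = 0.5025 rad.
Bracket: h₀ sin ϕ sin δ + cos ϕ cos δ sin h₀ = 0.5025×-0.84712×0.48175 + 0.53140×0.87631×0.48161 = -0.205070 + 0.224272 = 0.019202.
Q̄ = (S_0/π) × [bracket] = (649/π) × 0.019202 = 3.9668 W/m².
Daily total = Q̄ × 31.00 h × 3600 s/h = 3.9668 × 31.00 × 3600 / 10⁶ = 0.4427 MJ/m².

0.443 MJ/m²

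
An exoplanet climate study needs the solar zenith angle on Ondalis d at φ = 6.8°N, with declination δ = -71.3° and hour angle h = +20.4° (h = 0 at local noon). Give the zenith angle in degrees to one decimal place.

cos θ_z = sin φ sin δ + cos φ cos δ cos h = -0.112153 + 0.298391 = 0.186238.
θ_z = arccos(0.186238) = 79.3°.

θ_z = 79.3°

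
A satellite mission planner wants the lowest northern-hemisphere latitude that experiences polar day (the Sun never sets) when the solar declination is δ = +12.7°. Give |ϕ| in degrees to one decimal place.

Polar day requires cos h₀ = −tan ϕ tan δ ≤ −1, i.e. tan ϕ tan δ ≥ 1.
The boundary is |tan ϕ| · |tan δ| = 1, so |ϕ| = 90° − |δ| = 90° − 12.7° = 77.3° in the northern hemisphere.

|ϕ| = 77.3°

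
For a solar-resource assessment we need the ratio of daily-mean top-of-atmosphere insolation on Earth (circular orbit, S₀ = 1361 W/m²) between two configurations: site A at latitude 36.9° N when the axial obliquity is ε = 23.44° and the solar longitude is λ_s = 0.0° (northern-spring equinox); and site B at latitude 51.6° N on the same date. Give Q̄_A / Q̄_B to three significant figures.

Q̄_A / Q̄_B ≈ 1.29

— Configuration A (φ=+36.9°):
Solar declination: sin δ = sin ε · sin λ_s = sin 23.44° × sin 0.0° = 0.00000, so δ = +0.000°.
cos H₀ = −tan(+36.9°) tan(+0.000°) = -0.0000, H₀ = 1.5708 rad.
Bracket: H₀ sin φ sin δ + cos φ cos δ sin H₀ = 1.5708×0.60042×0.00000 + 0.79968×1.00000×1.00000 = 0.000000 + 0.799680 = 0.799680.
Q̄ = (S₀/π) × [bracket] = (1361/π) × 0.799680 = 346.44 W/m².
— Configuration B (φ=+51.6°):
cos H₀ = −tan(+51.6°) tan(+0.000°) = -0.0000, H₀ = 1.5708 rad.
Bracket: H₀ sin φ sin δ + cos φ cos δ sin H₀ = 1.5708×0.78369×0.00000 + 0.62115×1.00000×1.00000 = 0.000000 + 0.621150 = 0.621150.
Q̄ = (S₀/π) × [bracket] = (1361/π) × 0.621150 = 269.09 W/m².
Ratio Q̄_A / Q̄_B = 346.44 / 269.09 = 1.287.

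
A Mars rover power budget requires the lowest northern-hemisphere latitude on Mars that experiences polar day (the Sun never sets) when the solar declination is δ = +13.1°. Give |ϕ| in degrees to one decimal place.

Polar day requires cos h₀ = −tan ϕ tan δ ≤ −1, i.e. tan ϕ tan δ ≥ 1.
The boundary is |tan ϕ| · |tan δ| = 1, so |ϕ| = 90° − |δ| = 90° − 13.1° = 76.9° in the northern hemisphere.

|ϕ| = 76.9°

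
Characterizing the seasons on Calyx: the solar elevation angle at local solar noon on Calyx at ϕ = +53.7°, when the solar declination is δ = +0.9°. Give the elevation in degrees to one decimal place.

At local noon the hour angle is zero, so the zenith angle equals |ϕ − δ| = |+53.7° − (+0.900°)| = 52.800°.
Elevation = 90° − 52.800° = 37.2°.

37.2°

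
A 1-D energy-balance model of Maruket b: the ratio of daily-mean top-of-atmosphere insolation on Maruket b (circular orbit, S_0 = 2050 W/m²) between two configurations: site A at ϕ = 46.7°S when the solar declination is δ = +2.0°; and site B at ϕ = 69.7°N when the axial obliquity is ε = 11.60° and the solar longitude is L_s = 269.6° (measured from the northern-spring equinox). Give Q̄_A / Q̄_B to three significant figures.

— Configuration A (ϕ=-46.7°):
cos h₀ = −tan(-46.7°) tan(+2.000°) = 0.0371, h₀ = 1.5337 rad.
Bracket: h₀ sin ϕ sin δ + cos ϕ cos δ sin h₀ = 1.5337×-0.72777×0.03490 + 0.68582×0.99939×0.99931 = -0.038955 + 0.684929 = 0.645974.
Q̄ = (S_0/π) × [bracket] = (2050/π) × 0.645974 = 421.52 W/m².
— Configuration B (ϕ=+69.7°):
Solar declination: sin δ = sin ε · sin L_s = sin 11.60° × sin 269.6° = -0.20107, so δ = -11.600°.
cos h₀ = −tan(+69.7°) tan(-11.600°) = 0.5549, h₀ = 0.9825 rad.
Bracket: h₀ sin ϕ sin δ + cos ϕ cos δ sin h₀ = 0.9825×0.93789×-0.20107 + 0.34694×0.97958×0.83191 = -0.185281 + 0.282729 = 0.097448.
Q̄ = (S_0/π) × [bracket] = (2050/π) × 0.097448 = 63.588 W/m².
Ratio Q̄_A / Q̄_B = 421.52 / 63.588 = 6.629.

Q̄_A / Q̄_B ≈ 6.63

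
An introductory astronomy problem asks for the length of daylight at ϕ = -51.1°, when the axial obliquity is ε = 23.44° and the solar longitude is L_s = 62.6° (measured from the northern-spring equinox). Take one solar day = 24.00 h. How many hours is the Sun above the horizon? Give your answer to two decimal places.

Solar declination: sin δ = sin ε · sin L_s = sin 23.44° × sin 62.6° = 0.35316, so δ = +20.681°.
cos h₀ = −tan ϕ · tan δ = −tan(-51.1°) × tan(+20.681°) = 0.4678, so h₀ = 1.0840 rad = 62.11°.
Daylight = 2h₀/(2π) × 24.00 h = (1.0840/π) × 24.00 = 8.28 h.

8.28 h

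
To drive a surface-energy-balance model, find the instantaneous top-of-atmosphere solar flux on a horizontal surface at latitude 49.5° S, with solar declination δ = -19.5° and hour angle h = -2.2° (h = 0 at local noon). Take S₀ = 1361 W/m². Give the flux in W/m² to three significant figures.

1.18e+03 W/m²

cos θ_z = sin φ sin δ + cos φ cos δ cos h = 0.253829 + 0.611745 = 0.865574.
Flux = S₀ · cos θ_z = 1361 × 0.865574 = 1178 W/m².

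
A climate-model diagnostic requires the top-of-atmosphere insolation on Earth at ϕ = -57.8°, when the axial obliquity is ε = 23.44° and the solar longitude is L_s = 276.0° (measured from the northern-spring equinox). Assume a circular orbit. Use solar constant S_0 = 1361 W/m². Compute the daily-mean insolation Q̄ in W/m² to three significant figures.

Q̄ ≈ 492 W/m²

Solar declination: sin δ = sin ε · sin L_s = sin 23.44° × sin 276.0° = -0.39561, so δ = -23.304°.
cos h₀ = −tan(-57.8°) tan(-23.304°) = -0.6840, h₀ = 2.3241 rad.
Bracket: h₀ sin ϕ sin δ + cos ϕ cos δ sin h₀ = 2.3241×-0.84619×-0.39561 + 0.53288×0.91842×0.72946 = 0.778019 + 0.357003 = 1.135022.
Q̄ = (S_0/π) × [bracket] = (1361/π) × 1.135022 = 491.7 W/m².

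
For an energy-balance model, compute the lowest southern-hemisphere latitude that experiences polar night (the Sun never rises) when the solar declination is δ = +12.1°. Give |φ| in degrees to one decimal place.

|φ| = 77.9°

Polar night requires cos H₀ = −tan φ tan δ ≥ 1, i.e. tan φ tan δ ≤ −1.
The boundary is |tan φ| · |tan δ| = 1, so |φ| = 90° − |δ| = 90° − 12.1° = 77.9° in the southern hemisphere.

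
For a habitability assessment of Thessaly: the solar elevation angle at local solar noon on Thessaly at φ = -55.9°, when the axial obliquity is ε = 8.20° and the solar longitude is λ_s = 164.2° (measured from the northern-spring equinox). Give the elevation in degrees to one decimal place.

Solar declination: sin δ = sin ε · sin λ_s = sin 8.20° × sin 164.2° = 0.03884, so δ = +2.226°.
At local noon the hour angle is zero, so the zenith angle equals |φ − δ| = |-55.9° − (+2.226°)| = 58.126°.
Elevation = 90° − 58.126° = 31.9°.

31.9°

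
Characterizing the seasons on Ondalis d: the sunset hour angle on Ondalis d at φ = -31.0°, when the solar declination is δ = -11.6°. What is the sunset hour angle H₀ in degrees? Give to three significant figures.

H₀ = 97.1°

cos H₀ = −tan φ · tan δ = −tan(-31.0°) × tan(-11.600°) = -0.1233, so H₀ = 1.6945 rad = 97.08°.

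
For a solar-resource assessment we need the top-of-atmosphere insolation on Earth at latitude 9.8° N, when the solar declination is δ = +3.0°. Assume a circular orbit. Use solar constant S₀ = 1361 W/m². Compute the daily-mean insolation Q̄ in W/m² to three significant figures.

cos H₀ = −tan(+9.8°) tan(+3.000°) = -0.0091, H₀ = 1.5798 rad.
Bracket: H₀ sin φ sin δ + cos φ cos δ sin H₀ = 1.5798×0.17021×0.05234 + 0.98541×0.99863×0.99996 = 0.014074 + 0.984021 = 0.998095.
Q̄ = (S₀/π) × [bracket] = (1361/π) × 0.998095 = 432.4 W/m².

Q̄ ≈ 432 W/m²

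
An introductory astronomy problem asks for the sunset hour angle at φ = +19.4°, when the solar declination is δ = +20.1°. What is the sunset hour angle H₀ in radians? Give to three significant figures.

cos H₀ = −tan φ · tan δ = −tan(+19.4°) × tan(+20.100°) = -0.1289, so H₀ = 1.7000 rad = 97.40°.

H₀ = 1.70 rad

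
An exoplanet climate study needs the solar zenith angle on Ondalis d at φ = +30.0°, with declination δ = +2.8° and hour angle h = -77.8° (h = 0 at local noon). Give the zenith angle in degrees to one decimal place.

θ_z = 78.0°

cos θ_z = sin φ sin δ + cos φ cos δ cos h = 0.024425 + 0.182794 = 0.207219.
θ_z = arccos(0.207219) = 78.0°.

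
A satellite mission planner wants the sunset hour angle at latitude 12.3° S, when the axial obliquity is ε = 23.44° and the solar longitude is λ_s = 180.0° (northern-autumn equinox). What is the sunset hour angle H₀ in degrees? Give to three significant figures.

H₀ = 90.0°

Solar declination: sin δ = sin ε · sin λ_s = sin 23.44° × sin 180.0° = 0.00000, so δ = +0.000°.
cos H₀ = −tan φ · tan δ = −tan(-12.3°) × tan(+0.000°) = 0.0000, so H₀ = 1.5708 rad = 90.00°.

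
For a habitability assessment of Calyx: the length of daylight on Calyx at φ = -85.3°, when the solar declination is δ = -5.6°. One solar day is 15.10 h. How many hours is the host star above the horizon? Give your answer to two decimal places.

Sunrise equation: cos H₀ = −tan φ · tan δ = -1.1926 ≤ −1, so the host star never sets (polar day) and H₀ = π.
Daylight = 2H₀/(2π) × 15.10 h = (3.1416/π) × 15.10 = 15.10 h.

15.10 h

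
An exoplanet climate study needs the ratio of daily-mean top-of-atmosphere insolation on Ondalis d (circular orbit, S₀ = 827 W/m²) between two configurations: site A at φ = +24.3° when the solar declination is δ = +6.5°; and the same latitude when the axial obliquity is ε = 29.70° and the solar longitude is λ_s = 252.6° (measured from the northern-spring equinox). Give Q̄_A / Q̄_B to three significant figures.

Q̄_A / Q̄_B ≈ 1.88

— Configuration A (φ=+24.3°):
cos H₀ = −tan(+24.3°) tan(+6.500°) = -0.0514, H₀ = 1.6223 rad.
Bracket: H₀ sin φ sin δ + cos φ cos δ sin H₀ = 1.6223×0.41151×0.11320 + 0.91140×0.99357×0.99868 = 0.075571 + 0.904344 = 0.979915.
Q̄ = (S₀/π) × [bracket] = (827/π) × 0.979915 = 257.96 W/m².
— Configuration B (φ=+24.3°):
Solar declination: sin δ = sin ε · sin λ_s = sin 29.70° × sin 252.6° = -0.47279, so δ = -28.215°.
cos H₀ = −tan(+24.3°) tan(-28.215°) = 0.2423, H₀ = 1.3261 rad.
Bracket: H₀ sin φ sin δ + cos φ cos δ sin H₀ = 1.3261×0.41151×-0.47279 + 0.91140×0.88118×0.97021 = -0.258003 + 0.779183 = 0.521180.
Q̄ = (S₀/π) × [bracket] = (827/π) × 0.521180 = 137.20 W/m².
Ratio Q̄_A / Q̄_B = 257.96 / 137.20 = 1.880.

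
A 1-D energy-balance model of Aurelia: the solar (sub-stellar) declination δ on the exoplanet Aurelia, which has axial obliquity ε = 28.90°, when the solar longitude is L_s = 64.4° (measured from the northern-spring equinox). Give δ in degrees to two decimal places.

δ = +25.84°

sin δ = sin ε · sin L_s = sin 28.90° × sin 64.4° = 0.435840.
δ = arcsin(0.435840) = +25.84°.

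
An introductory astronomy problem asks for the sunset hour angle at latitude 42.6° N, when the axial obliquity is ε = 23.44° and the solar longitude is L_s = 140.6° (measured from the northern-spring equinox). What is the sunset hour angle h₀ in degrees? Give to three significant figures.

h₀ = 104°

Solar declination: sin δ = sin ε · sin L_s = sin 23.44° × sin 140.6° = 0.25249, so δ = +14.625°.
cos h₀ = −tan ϕ · tan δ = −tan(+42.6°) × tan(+14.625°) = -0.2399, so h₀ = 1.8131 rad = 103.88°.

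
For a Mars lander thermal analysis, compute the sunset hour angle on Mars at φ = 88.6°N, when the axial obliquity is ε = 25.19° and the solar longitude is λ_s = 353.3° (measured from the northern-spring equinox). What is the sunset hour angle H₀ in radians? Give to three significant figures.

Solar declination: sin δ = sin ε · sin λ_s = sin 25.19° × sin 353.3° = -0.04966, so δ = -2.846°.
cos H₀ = −tan φ · tan δ = 2.0344 ≥ 1, so the Sun never rises (polar night) and H₀ = 0.

H₀ = 0.00 rad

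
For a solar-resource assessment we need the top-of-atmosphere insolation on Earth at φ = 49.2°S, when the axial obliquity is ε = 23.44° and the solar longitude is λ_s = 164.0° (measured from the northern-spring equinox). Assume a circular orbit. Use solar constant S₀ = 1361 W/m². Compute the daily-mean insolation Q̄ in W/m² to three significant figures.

Q̄ ≈ 227 W/m²

Solar declination: sin δ = sin ε · sin λ_s = sin 23.44° × sin 164.0° = 0.10965, so δ = +6.295°.
cos H₀ = −tan(-49.2°) tan(+6.295°) = 0.1278, H₀ = 1.4426 rad.
Bracket: H₀ sin φ sin δ + cos φ cos δ sin H₀ = 1.4426×-0.75700×0.10965 + 0.65342×0.99397×0.99180 = -0.119743 + 0.644154 = 0.524411.
Q̄ = (S₀/π) × [bracket] = (1361/π) × 0.524411 = 227.2 W/m².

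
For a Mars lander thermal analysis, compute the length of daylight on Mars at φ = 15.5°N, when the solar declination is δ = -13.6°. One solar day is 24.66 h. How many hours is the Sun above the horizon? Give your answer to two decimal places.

cos H₀ = −tan φ · tan δ = −tan(+15.5°) × tan(-13.600°) = 0.0671, so H₀ = 1.5037 rad = 86.15°.
Daylight = 2H₀/(2π) × 24.66 h = (1.5037/π) × 24.66 = 11.80 h.

11.80 h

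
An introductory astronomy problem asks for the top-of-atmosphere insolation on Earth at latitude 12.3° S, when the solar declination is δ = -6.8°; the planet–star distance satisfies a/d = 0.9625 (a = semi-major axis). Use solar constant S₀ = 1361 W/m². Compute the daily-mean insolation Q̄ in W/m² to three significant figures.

cos H₀ = −tan(-12.3°) tan(-6.800°) = -0.0260, H₀ = 1.5968 rad.
Bracket: H₀ sin φ sin δ + cos φ cos δ sin H₀ = 1.5968×-0.21303×-0.11840 + 0.97705×0.99297×0.99966 = 0.040276 + 0.969851 = 1.010127.
Inverse-square distance factor (a/d)² = 0.9625² = 0.926406.
Q̄ = (S₀/π) × 0.926406 × [bracket] = (1361/π) × 0.926406 × 1.010127 = 405.4 W/m².

Q̄ ≈ 405 W/m²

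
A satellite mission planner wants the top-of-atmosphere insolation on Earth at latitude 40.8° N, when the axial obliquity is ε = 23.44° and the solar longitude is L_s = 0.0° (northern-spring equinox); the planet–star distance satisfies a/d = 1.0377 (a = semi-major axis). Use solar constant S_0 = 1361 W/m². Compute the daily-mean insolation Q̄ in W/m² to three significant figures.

Solar declination: sin δ = sin ε · sin L_s = sin 23.44° × sin 0.0° = 0.00000, so δ = +0.000°.
cos h₀ = −tan(+40.8°) tan(+0.000°) = -0.0000, h₀ = 1.5708 rad.
Bracket: h₀ sin ϕ sin δ + cos ϕ cos δ sin h₀ = 1.5708×0.65342×0.00000 + 0.75700×1.00000×1.00000 = 0.000000 + 0.757000 = 0.757000.
Inverse-square distance factor (a/d)² = 1.0377² = 1.076821.
Q̄ = (S_0/π) × 1.076821 × [bracket] = (1361/π) × 1.076821 × 0.757000 = 353.1 W/m².

Q̄ ≈ 353 W/m²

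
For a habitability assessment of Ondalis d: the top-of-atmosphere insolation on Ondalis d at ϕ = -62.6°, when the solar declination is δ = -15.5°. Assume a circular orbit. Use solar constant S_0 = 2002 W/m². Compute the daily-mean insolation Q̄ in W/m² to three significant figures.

Q̄ ≈ 562 W/m²

cos h₀ = −tan(-62.6°) tan(-15.500°) = -0.5350, h₀ = 2.1353 rad.
Bracket: h₀ sin ϕ sin δ + cos ϕ cos δ sin h₀ = 2.1353×-0.88782×-0.26724 + 0.46020×0.96363×0.84484 = 0.506623 + 0.374655 = 0.881278.
Q̄ = (S_0/π) × [bracket] = (2002/π) × 0.881278 = 561.6 W/m².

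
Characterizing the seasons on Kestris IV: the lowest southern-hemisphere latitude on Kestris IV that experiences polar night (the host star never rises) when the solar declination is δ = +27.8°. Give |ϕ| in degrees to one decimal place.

Polar night requires cos h₀ = −tan ϕ tan δ ≥ 1, i.e. tan ϕ tan δ ≤ −1.
The boundary is |tan ϕ| · |tan δ| = 1, so |ϕ| = 90° − |δ| = 90° − 27.8° = 62.2° in the southern hemisphere.

|ϕ| = 62.2°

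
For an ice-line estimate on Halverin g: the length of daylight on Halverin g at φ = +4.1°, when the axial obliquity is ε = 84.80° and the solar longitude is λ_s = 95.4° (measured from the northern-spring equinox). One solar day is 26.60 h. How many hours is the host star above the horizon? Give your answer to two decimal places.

Solar declination: sin δ = sin ε · sin λ_s = sin 84.80° × sin 95.4° = 0.99146, so δ = +82.509°.
cos H₀ = −tan φ · tan δ = −tan(+4.1°) × tan(+82.509°) = -0.5451, so H₀ = 2.1473 rad = 123.03°.
Daylight = 2H₀/(2π) × 26.60 h = (2.1473/π) × 26.60 = 18.18 h.

18.18 h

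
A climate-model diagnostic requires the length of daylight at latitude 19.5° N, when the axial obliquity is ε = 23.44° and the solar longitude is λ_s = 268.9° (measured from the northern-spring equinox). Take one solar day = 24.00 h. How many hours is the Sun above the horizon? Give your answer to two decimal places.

Solar declination: sin δ = sin ε · sin λ_s = sin 23.44° × sin 268.9° = -0.39772, so δ = -23.435°.
cos H₀ = −tan φ · tan δ = −tan(+19.5°) × tan(-23.435°) = 0.1535, so H₀ = 1.4167 rad = 81.17°.
Daylight = 2H₀/(2π) × 24.00 h = (1.4167/π) × 24.00 = 10.82 h.

10.82 h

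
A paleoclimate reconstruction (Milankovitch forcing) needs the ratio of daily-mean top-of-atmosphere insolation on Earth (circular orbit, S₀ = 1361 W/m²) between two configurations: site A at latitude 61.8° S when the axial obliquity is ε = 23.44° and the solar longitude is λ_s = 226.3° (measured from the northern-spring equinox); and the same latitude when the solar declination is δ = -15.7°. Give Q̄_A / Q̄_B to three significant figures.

— Configuration A (φ=-61.8°):
Solar declination: sin δ = sin ε · sin λ_s = sin 23.44° × sin 226.3° = -0.28759, so δ = -16.714°.
cos H₀ = −tan(-61.8°) tan(-16.714°) = -0.5600, H₀ = 2.1652 rad.
Bracket: H₀ sin φ sin δ + cos φ cos δ sin H₀ = 2.1652×-0.88130×-0.28759 + 0.47255×0.95775×0.82849 = 0.548777 + 0.374962 = 0.923739.
Q̄ = (S₀/π) × [bracket] = (1361/π) × 0.923739 = 400.18 W/m².
— Configuration B (φ=-61.8°):
cos H₀ = −tan(-61.8°) tan(-15.700°) = -0.5242, H₀ = 2.1226 rad.
Bracket: H₀ sin φ sin δ + cos φ cos δ sin H₀ = 2.1226×-0.88130×-0.27060 + 0.47255×0.96269×0.85158 = 0.506197 + 0.387400 = 0.893597.
Q̄ = (S₀/π) × [bracket] = (1361/π) × 0.893597 = 387.12 W/m².
Ratio Q̄_A / Q̄_B = 400.18 / 387.12 = 1.034.

Q̄_A / Q̄_B ≈ 1.03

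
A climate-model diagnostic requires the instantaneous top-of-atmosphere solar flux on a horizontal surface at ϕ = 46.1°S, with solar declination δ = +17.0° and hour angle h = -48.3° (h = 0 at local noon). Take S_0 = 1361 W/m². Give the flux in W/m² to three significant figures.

314 W/m²

cos θ_z = sin ϕ sin δ + cos ϕ cos δ cos h = -0.210669 + 0.441117 = 0.230448.
Flux = S_0 · cos θ_z = 1361 × 0.230448 = 313.6 W/m².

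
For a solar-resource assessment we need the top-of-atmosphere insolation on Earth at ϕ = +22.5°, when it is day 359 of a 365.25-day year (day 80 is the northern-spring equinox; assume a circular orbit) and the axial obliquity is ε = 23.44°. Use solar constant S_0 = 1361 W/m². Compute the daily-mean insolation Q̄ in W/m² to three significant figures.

Q̄ ≈ 270 W/m²

Solar longitude: L_s = 360° × (359 − 80)/365.25 = 274.990°.
sin δ = sin 23.44° × sin 274.990° = -0.39628, so δ = -23.346°.
cos h₀ = −tan(+22.5°) tan(-23.346°) = 0.1788, h₀ = 1.3910 rad.
Bracket: h₀ sin ϕ sin δ + cos ϕ cos δ sin h₀ = 1.3910×0.38268×-0.39628 + 0.92388×0.91813×0.98389 = -0.210943 + 0.834577 = 0.623634.
Q̄ = (S_0/π) × [bracket] = (1361/π) × 0.623634 = 270.2 W/m².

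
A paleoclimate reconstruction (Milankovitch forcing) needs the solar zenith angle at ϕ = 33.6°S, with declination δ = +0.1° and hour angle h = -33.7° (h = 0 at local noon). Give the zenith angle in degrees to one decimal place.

cos θ_z = sin ϕ sin δ + cos ϕ cos δ cos h = -0.000966 + 0.692951 = 0.691985.
θ_z = arccos(0.691985) = 46.2°.

θ_z = 46.2°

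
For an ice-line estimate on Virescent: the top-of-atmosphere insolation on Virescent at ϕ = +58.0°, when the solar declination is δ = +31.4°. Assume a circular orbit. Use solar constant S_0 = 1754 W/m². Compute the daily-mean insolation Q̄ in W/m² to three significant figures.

cos h₀ = −tan(+58.0°) tan(+31.400°) = -0.9768, h₀ = 2.9260 rad.
Bracket: h₀ sin ϕ sin δ + cos ϕ cos δ sin h₀ = 2.9260×0.84805×0.52101 + 0.52992×0.85355×0.21393 = 1.292831 + 0.096763 = 1.389594.
Q̄ = (S_0/π) × [bracket] = (1754/π) × 1.389594 = 775.8 W/m².

Q̄ ≈ 776 W/m²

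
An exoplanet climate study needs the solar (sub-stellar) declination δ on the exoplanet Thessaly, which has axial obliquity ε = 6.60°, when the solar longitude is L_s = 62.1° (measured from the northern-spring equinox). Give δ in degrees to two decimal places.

sin δ = sin ε · sin L_s = sin 6.60° × sin 62.1° = 0.101578.
δ = arcsin(0.101578) = +5.83°.

δ = +5.83°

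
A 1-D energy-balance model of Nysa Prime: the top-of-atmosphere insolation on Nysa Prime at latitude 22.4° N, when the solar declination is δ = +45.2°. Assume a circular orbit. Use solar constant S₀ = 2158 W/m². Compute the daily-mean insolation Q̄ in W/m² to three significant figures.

Q̄ ≈ 778 W/m²

cos H₀ = −tan(+22.4°) tan(+45.200°) = -0.4151, H₀ = 1.9988 rad.
Bracket: H₀ sin φ sin δ + cos φ cos δ sin H₀ = 1.9988×0.38107×0.70957 + 0.92455×0.70463×0.90980 = 0.540467 + 0.592703 = 1.133170.
Q̄ = (S₀/π) × [bracket] = (2158/π) × 1.133170 = 778.4 W/m².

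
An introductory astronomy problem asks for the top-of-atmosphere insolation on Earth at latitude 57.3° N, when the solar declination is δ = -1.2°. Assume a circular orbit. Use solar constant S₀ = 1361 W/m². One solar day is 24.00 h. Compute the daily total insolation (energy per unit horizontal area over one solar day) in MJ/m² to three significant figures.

cos H₀ = −tan(+57.3°) tan(-1.200°) = 0.0326, H₀ = 1.5382 rad.
Bracket: H₀ sin φ sin δ + cos φ cos δ sin H₀ = 1.5382×0.84151×-0.02094 + 0.54024×0.99978×0.99947 = -0.027105 + 0.539835 = 0.512730.
Q̄ = (S₀/π) × [bracket] = (1361/π) × 0.512730 = 222.12 W/m².
Daily total = Q̄ × 24.00 h × 3600 s/h = 222.12 × 24.00 × 3600 / 10⁶ = 19.19 MJ/m².

19.2 MJ/m²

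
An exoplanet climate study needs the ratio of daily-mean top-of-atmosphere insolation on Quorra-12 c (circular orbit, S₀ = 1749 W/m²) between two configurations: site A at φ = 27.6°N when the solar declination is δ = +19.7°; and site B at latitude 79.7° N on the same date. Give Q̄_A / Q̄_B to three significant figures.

Q̄_A / Q̄_B ≈ 1.05

— Configuration A (φ=+27.6°):
cos H₀ = −tan(+27.6°) tan(+19.700°) = -0.1872, H₀ = 1.7591 rad.
Bracket: H₀ sin φ sin δ + cos φ cos δ sin H₀ = 1.7591×0.46330×0.33710 + 0.88620×0.94147×0.98232 = 0.274733 + 0.819580 = 1.094313.
Q̄ = (S₀/π) × [bracket] = (1749/π) × 1.094313 = 609.23 W/m².
— Configuration B (φ=+79.7°):
cos H₀ = −tan(+79.7°) tan(+19.700°) = -1.9702 ≤ −1 ⇒ polar day, H₀ = π.
Bracket: H₀ sin φ sin δ + cos φ cos δ sin H₀ = 3.1416×0.98389×0.33710 + 0.17880×0.94147×0.00000 = 1.041972 + 0.000000 = 1.041972.
Q̄ = (S₀/π) × [bracket] = (1749/π) × 1.041972 = 580.09 W/m².
Ratio Q̄_A / Q̄_B = 609.23 / 580.09 = 1.050.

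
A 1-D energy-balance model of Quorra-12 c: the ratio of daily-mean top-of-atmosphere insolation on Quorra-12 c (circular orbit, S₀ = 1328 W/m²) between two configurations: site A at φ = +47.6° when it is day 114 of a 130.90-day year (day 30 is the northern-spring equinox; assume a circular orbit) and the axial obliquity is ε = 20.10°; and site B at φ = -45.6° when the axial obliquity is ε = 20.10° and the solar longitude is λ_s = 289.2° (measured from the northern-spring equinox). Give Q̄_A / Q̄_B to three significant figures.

— Configuration A (φ=+47.6°):
Solar longitude: λ_s = 360° × (114 − 30)/130.90 = 231.016°.
sin δ = sin 20.10° × sin 231.016° = -0.26713, so δ = -15.494°.
cos H₀ = −tan(+47.6°) tan(-15.494°) = 0.3036, H₀ = 1.2623 rad.
Bracket: H₀ sin φ sin δ + cos φ cos δ sin H₀ = 1.2623×0.73846×-0.26713 + 0.67430×0.96366×0.95281 = -0.249007 + 0.619132 = 0.370125.
Q̄ = (S₀/π) × [bracket] = (1328/π) × 0.370125 = 156.46 W/m².
— Configuration B (φ=-45.6°):
Solar declination: sin δ = sin ε · sin λ_s = sin 20.10° × sin 289.2° = -0.32454, so δ = -18.938°.
cos H₀ = −tan(-45.6°) tan(-18.938°) = -0.3504, H₀ = 1.9288 rad.
Bracket: H₀ sin φ sin δ + cos φ cos δ sin H₀ = 1.9288×-0.71447×-0.32454 + 0.69966×0.94587×0.93661 = 0.447239 + 0.619837 = 1.067076.
Q̄ = (S₀/π) × [bracket] = (1328/π) × 1.067076 = 451.07 W/m².
Ratio Q̄_A / Q̄_B = 156.46 / 451.07 = 0.3469.

Q̄_A / Q̄_B ≈ 0.347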